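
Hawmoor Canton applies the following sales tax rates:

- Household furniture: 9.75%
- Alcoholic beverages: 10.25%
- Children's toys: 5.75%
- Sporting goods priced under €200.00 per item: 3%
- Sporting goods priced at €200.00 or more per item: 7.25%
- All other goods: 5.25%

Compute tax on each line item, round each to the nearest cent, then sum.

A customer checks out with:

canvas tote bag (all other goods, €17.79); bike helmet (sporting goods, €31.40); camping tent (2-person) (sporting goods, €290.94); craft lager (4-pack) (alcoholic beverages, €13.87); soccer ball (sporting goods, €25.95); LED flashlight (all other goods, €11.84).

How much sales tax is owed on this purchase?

€25.78

Canvas tote bag €17.79: all other goods → 5.25% → €0.93
Bike helmet €31.40: sporting goods, under €200.00 → 3% → €0.94
Camping tent (2-person) €290.94: sporting goods, €200.00 or more → 7.25% → €21.09
Craft lager (4-pack) €13.87: alcoholic beverages → 10.25% → €1.42
Soccer ball €25.95: sporting goods, under €200.00 → 3% → €0.78
LED flashlight €11.84: all other goods → 5.25% → €0.62
Total tax = €0.93 + €0.94 + €21.09 + €1.42 + €0.78 + €0.62 = €25.78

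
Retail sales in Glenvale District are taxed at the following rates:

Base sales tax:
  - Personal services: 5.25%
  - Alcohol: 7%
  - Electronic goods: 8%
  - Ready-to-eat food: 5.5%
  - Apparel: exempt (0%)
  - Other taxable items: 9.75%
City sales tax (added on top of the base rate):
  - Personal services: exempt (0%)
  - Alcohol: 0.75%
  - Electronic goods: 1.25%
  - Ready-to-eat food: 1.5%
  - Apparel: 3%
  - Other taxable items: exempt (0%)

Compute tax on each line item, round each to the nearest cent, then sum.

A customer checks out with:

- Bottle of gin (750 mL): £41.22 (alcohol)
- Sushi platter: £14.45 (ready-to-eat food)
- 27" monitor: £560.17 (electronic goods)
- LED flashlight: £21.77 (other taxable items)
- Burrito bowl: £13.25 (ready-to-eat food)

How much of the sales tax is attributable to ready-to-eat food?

Sushi platter £14.45: ready-to-eat food → 5.5% + 1.5% city = 7% → £1.01
Burrito bowl £13.25: ready-to-eat food → 5.5% + 1.5% city = 7% → £0.93
Tax on ready-to-eat food = £1.01 + £0.93 = £1.94

£1.94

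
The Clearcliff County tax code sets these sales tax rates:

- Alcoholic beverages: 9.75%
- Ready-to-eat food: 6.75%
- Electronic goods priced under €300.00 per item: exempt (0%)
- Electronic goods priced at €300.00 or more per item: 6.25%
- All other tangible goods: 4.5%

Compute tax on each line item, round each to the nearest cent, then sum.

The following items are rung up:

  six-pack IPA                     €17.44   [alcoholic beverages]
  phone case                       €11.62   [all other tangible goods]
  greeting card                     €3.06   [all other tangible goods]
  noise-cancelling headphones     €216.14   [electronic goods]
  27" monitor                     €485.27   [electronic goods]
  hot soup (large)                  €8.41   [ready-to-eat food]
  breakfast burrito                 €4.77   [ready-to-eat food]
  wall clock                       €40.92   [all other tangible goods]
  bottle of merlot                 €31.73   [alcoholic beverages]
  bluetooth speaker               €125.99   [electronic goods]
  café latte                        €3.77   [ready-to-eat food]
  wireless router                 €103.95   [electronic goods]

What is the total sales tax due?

€38.76

Six-pack IPA €17.44: alcoholic beverages → 9.75% → €1.70
Phone case €11.62: all other tangible goods → 4.5% → €0.52
Greeting card €3.06: all other tangible goods → 4.5% → €0.14
Noise-cancelling headphones €216.14: electronic goods, under €300.00 → 0% → €0.00
27" monitor €485.27: electronic goods, €300.00 or more → 6.25% → €30.33
Hot soup (large) €8.41: ready-to-eat food → 6.75% → €0.57
Breakfast burrito €4.77: ready-to-eat food → 6.75% → €0.32
Wall clock €40.92: all other tangible goods → 4.5% → €1.84
Bottle of merlot €31.73: alcoholic beverages → 9.75% → €3.09
Bluetooth speaker €125.99: electronic goods, under €300.00 → 0% → €0.00
Café latte €3.77: ready-to-eat food → 6.75% → €0.25
Wireless router €103.95: electronic goods, under €300.00 → 0% → €0.00
Total tax = €1.70 + €0.52 + €0.14 + €30.33 + €0.57 + €0.32 + €1.84 + €3.09 + €0.25 = €38.76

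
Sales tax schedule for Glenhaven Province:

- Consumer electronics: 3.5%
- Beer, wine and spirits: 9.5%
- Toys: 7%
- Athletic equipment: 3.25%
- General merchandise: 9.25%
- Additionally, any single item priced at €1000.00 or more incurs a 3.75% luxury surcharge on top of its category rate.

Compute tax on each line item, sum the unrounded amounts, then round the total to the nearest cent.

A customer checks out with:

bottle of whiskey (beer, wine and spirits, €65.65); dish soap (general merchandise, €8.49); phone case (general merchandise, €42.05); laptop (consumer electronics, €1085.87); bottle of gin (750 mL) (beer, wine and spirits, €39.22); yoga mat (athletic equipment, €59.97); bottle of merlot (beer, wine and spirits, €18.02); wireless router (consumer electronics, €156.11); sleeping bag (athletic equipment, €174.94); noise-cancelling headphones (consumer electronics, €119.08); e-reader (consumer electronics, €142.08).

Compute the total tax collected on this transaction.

€117.31

Bottle of whiskey €65.65: beer, wine and spirits → 9.5% → €6.23675
Dish soap €8.49: general merchandise → 9.25% → €0.785325
Phone case €42.05: general merchandise → 9.25% → €3.889625
Laptop €1085.87: consumer electronics → 3.5% + 3.75% surcharge = 7.25% → €78.725575
Bottle of gin (750 mL) €39.22: beer, wine and spirits → 9.5% → €3.7259
Yoga mat €59.97: athletic equipment → 3.25% → €1.949025
Bottle of merlot €18.02: beer, wine and spirits → 9.5% → €1.7119
Wireless router €156.11: consumer electronics → 3.5% → €5.46385
Sleeping bag €174.94: athletic equipment → 3.25% → €5.68555
Noise-cancelling headphones €119.08: consumer electronics → 3.5% → €4.1678
E-reader €142.08: consumer electronics → 3.5% → €4.9728
Unrounded tax sum = €117.3141 → €117.31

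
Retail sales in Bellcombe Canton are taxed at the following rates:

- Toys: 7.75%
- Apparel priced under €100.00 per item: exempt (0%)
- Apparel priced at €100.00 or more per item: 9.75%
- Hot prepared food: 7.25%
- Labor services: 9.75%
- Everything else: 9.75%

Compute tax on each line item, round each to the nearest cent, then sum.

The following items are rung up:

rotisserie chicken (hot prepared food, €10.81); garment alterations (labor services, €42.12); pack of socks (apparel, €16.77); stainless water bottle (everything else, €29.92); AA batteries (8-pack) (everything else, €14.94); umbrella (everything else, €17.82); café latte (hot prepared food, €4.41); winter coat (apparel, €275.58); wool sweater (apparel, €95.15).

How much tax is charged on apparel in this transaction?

Pack of socks €16.77: apparel, under €100.00 → 0% → €0.00
Winter coat €275.58: apparel, €100.00 or more → 9.75% → €26.87
Wool sweater €95.15: apparel, under €100.00 → 0% → €0.00
Tax on apparel = €0.00 + €26.87 + €0.00 = €26.87

€26.87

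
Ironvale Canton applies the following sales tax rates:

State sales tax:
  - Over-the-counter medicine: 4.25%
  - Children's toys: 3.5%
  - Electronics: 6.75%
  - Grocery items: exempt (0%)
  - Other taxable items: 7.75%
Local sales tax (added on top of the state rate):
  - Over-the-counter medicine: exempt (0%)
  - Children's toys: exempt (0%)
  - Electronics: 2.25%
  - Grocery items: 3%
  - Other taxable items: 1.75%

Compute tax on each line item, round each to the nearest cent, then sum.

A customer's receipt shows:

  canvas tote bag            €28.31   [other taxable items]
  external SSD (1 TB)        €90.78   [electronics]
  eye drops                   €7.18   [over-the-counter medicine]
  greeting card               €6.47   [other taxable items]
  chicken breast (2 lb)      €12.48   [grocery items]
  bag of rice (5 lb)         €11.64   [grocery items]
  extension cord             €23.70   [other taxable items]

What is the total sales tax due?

Canvas tote bag €28.31: other taxable items → 7.75% + 1.75% local = 9.5% → €2.69
External SSD (1 TB) €90.78: electronics → 6.75% + 2.25% local = 9% → €8.17
Eye drops €7.18: over-the-counter medicine → 4.25% + 0% local = 4.25% → €0.31
Greeting card €6.47: other taxable items → 7.75% + 1.75% local = 9.5% → €0.61
Chicken breast (2 lb) €12.48: grocery items → 0% + 3% local = 3% → €0.37
Bag of rice (5 lb) €11.64: grocery items → 0% + 3% local = 3% → €0.35
Extension cord €23.70: other taxable items → 7.75% + 1.75% local = 9.5% → €2.25
Total tax = €2.69 + €8.17 + €0.31 + €0.61 + €0.37 + €0.35 + €2.25 = €14.75

€14.75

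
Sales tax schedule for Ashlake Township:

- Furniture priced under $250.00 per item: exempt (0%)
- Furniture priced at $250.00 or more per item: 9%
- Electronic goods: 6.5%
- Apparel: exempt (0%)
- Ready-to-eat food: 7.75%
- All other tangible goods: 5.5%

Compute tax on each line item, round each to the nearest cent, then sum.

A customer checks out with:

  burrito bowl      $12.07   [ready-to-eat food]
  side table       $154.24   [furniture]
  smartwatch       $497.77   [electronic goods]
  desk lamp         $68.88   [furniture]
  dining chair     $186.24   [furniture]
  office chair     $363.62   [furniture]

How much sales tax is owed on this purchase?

Burrito bowl $12.07: ready-to-eat food → 7.75% → $0.94
Side table $154.24: furniture, under $250.00 → 0% → $0.00
Smartwatch $497.77: electronic goods → 6.5% → $32.36
Desk lamp $68.88: furniture, under $250.00 → 0% → $0.00
Dining chair $186.24: furniture, under $250.00 → 0% → $0.00
Office chair $363.62: furniture, $250.00 or more → 9% → $32.73
Total tax = $0.94 + $32.36 + $32.73 = $66.03

$66.03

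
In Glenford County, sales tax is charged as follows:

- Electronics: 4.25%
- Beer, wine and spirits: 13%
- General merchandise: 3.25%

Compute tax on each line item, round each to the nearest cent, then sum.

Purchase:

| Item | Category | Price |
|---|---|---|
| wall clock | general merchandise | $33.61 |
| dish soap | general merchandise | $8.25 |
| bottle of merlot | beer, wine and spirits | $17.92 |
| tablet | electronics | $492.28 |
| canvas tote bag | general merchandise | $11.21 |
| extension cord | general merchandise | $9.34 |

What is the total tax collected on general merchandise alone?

Wall clock $33.61: general merchandise → 3.25% → $1.09
Dish soap $8.25: general merchandise → 3.25% → $0.27
Canvas tote bag $11.21: general merchandise → 3.25% → $0.36
Extension cord $9.34: general merchandise → 3.25% → $0.30
Tax on general merchandise = $1.09 + $0.27 + $0.36 + $0.30 = $2.02

$2.02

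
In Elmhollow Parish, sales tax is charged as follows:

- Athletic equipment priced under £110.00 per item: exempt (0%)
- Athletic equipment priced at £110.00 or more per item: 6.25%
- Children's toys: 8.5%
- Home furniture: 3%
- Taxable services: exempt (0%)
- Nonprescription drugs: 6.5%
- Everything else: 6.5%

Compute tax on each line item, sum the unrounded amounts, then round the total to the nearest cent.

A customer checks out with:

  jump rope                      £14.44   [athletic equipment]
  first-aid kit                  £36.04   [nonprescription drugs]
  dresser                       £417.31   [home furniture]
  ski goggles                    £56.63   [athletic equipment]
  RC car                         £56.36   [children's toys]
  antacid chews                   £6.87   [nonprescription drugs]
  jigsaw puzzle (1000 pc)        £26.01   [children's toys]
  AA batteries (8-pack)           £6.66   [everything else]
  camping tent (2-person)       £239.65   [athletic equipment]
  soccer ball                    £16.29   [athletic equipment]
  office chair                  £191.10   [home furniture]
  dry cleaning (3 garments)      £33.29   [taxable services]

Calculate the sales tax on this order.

Jump rope £14.44: athletic equipment, under £110.00 → 0% → £0.00
First-aid kit £36.04: nonprescription drugs → 6.5% → £2.3426
Dresser £417.31: home furniture → 3% → £12.5193
Ski goggles £56.63: athletic equipment, under £110.00 → 0% → £0.00
RC car £56.36: children's toys → 8.5% → £4.7906
Antacid chews £6.87: nonprescription drugs → 6.5% → £0.44655
Jigsaw puzzle (1000 pc) £26.01: children's toys → 8.5% → £2.21085
AA batteries (8-pack) £6.66: everything else → 6.5% → £0.4329
Camping tent (2-person) £239.65: athletic equipment, £110.00 or more → 6.25% → £14.978125
Soccer ball £16.29: athletic equipment, under £110.00 → 0% → £0.00
Office chair £191.10: home furniture → 3% → £5.733
Dry cleaning (3 garments) £33.29: taxable services → 0% → £0.00
Unrounded tax sum = £43.453925 → £43.45

£43.45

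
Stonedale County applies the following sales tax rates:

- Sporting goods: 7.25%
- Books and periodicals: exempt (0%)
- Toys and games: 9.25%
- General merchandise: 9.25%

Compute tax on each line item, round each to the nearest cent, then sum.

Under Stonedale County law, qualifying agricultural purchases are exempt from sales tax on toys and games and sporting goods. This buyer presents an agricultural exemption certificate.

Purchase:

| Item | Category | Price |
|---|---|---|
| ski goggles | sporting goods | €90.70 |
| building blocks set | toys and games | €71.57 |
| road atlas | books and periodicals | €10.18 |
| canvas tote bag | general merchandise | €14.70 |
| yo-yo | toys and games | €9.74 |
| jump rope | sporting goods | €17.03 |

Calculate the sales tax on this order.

€1.36

Ski goggles €90.70: sporting goods, buyer-exempt → 0% → €0.00
Building blocks set €71.57: toys and games, buyer-exempt → 0% → €0.00
Road atlas €10.18: books and periodicals → 0% → €0.00
Canvas tote bag €14.70: general merchandise → 9.25% → €1.36
Yo-yo €9.74: toys and games, buyer-exempt → 0% → €0.00
Jump rope €17.03: sporting goods, buyer-exempt → 0% → €0.00
Total tax = €1.36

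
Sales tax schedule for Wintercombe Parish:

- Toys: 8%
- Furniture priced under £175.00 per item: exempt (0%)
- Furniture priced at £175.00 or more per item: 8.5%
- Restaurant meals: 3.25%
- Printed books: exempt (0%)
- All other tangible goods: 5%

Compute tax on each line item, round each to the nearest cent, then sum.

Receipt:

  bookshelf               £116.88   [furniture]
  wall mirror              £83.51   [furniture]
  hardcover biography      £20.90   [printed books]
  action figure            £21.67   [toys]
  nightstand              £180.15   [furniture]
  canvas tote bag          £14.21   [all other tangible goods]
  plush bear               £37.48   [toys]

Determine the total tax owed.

Bookshelf £116.88: furniture, under £175.00 → 0% → £0.00
Wall mirror £83.51: furniture, under £175.00 → 0% → £0.00
Hardcover biography £20.90: printed books → 0% → £0.00
Action figure £21.67: toys → 8% → £1.73
Nightstand £180.15: furniture, £175.00 or more → 8.5% → £15.31
Canvas tote bag £14.21: all other tangible goods → 5% → £0.71
Plush bear £37.48: toys → 8% → £3.00
Total tax = £1.73 + £15.31 + £0.71 + £3.00 = £20.75

£20.75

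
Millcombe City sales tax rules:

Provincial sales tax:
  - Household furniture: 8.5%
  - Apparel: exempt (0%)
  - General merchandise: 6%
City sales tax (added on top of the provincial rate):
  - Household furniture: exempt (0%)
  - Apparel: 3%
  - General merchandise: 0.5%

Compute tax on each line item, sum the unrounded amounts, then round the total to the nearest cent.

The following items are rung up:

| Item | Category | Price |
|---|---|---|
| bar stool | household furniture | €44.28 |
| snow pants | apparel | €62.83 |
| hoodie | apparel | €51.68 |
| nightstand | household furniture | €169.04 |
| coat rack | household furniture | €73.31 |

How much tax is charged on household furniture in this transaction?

€24.36

Bar stool €44.28: household furniture → 8.5% + 0% city = 8.5% → €3.7638
Nightstand €169.04: household furniture → 8.5% + 0% city = 8.5% → €14.3684
Coat rack €73.31: household furniture → 8.5% + 0% city = 8.5% → €6.23135
Tax on household furniture: unrounded sum = €24.36355 → €24.36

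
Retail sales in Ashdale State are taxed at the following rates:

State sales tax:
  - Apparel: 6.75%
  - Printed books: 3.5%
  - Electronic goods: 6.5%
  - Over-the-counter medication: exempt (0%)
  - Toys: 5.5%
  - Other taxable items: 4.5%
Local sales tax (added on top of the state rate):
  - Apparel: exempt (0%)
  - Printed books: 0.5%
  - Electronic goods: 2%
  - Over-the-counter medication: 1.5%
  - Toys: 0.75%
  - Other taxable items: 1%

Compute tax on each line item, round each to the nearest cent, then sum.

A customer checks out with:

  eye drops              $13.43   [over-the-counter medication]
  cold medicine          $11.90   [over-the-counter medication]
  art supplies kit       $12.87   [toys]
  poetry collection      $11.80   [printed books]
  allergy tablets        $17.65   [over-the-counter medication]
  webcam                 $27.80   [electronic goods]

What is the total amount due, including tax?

$99.72

Eye drops $13.43: over-the-counter medication → 0% + 1.5% local = 1.5% → $0.20
Cold medicine $11.90: over-the-counter medication → 0% + 1.5% local = 1.5% → $0.18
Art supplies kit $12.87: toys → 5.5% + 0.75% local = 6.25% → $0.80
Poetry collection $11.80: printed books → 3.5% + 0.5% local = 4% → $0.47
Allergy tablets $17.65: over-the-counter medication → 0% + 1.5% local = 1.5% → $0.26
Webcam $27.80: electronic goods → 6.5% + 2% local = 8.5% → $2.36
Subtotal = $95.45; tax = $4.27; total due = $99.72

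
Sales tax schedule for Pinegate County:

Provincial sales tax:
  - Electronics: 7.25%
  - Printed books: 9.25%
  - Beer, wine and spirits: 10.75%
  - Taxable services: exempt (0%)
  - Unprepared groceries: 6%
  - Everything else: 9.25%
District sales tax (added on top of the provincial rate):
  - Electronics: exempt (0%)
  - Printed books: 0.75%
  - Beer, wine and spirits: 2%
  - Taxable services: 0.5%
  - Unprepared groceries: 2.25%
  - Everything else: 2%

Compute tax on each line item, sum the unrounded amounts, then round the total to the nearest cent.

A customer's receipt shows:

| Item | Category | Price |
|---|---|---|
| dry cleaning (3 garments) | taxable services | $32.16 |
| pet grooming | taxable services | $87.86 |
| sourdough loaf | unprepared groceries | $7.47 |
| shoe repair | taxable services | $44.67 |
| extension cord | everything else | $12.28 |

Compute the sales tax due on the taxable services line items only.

$0.82

Dry cleaning (3 garments) $32.16: taxable services → 0% + 0.5% district = 0.5% → $0.1608
Pet grooming $87.86: taxable services → 0% + 0.5% district = 0.5% → $0.4393
Shoe repair $44.67: taxable services → 0% + 0.5% district = 0.5% → $0.22335
Tax on taxable services: unrounded sum = $0.82345 → $0.82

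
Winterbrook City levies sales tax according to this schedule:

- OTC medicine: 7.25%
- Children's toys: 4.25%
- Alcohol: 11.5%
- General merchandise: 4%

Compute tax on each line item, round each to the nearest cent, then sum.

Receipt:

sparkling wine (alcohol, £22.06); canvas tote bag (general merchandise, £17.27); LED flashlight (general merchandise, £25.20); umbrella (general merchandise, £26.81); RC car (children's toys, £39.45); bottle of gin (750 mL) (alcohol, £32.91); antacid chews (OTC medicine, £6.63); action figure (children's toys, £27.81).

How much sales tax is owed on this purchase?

Sparkling wine £22.06: alcohol → 11.5% → £2.54
Canvas tote bag £17.27: general merchandise → 4% → £0.69
LED flashlight £25.20: general merchandise → 4% → £1.01
Umbrella £26.81: general merchandise → 4% → £1.07
RC car £39.45: children's toys → 4.25% → £1.68
Bottle of gin (750 mL) £32.91: alcohol → 11.5% → £3.78
Antacid chews £6.63: OTC medicine → 7.25% → £0.48
Action figure £27.81: children's toys → 4.25% → £1.18
Total tax = £2.54 + £0.69 + £1.01 + £1.07 + £1.68 + £3.78 + £0.48 + £1.18 = £12.43

£12.43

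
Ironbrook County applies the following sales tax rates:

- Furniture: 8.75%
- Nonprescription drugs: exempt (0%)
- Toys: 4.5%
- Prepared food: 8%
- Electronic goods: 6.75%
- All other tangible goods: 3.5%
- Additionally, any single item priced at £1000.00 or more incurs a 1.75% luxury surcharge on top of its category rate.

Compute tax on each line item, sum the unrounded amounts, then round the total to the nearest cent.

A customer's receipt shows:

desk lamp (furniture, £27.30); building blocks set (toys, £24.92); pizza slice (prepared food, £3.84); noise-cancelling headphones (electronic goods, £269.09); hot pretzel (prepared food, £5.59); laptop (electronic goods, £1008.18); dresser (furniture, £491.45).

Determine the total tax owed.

Desk lamp £27.30: furniture → 8.75% → £2.38875
Building blocks set £24.92: toys → 4.5% → £1.1214
Pizza slice £3.84: prepared food → 8% → £0.3072
Noise-cancelling headphones £269.09: electronic goods → 6.75% → £18.163575
Hot pretzel £5.59: prepared food → 8% → £0.4472
Laptop £1008.18: electronic goods → 6.75% + 1.75% surcharge = 8.5% → £85.6953
Dresser £491.45: furniture → 8.75% → £43.001875
Unrounded tax sum = £151.1253 → £151.13

£151.13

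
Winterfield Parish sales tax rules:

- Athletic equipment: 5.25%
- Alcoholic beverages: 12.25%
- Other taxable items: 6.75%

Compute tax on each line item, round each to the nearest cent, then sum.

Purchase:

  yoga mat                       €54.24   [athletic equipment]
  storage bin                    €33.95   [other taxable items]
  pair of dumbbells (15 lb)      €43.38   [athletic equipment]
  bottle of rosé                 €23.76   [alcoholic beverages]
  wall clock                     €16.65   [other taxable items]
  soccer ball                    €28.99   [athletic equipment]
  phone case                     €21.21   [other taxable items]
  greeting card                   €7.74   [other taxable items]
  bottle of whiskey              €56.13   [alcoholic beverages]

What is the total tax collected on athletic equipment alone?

€6.65

Yoga mat €54.24: athletic equipment → 5.25% → €2.85
Pair of dumbbells (15 lb) €43.38: athletic equipment → 5.25% → €2.28
Soccer ball €28.99: athletic equipment → 5.25% → €1.52
Tax on athletic equipment = €2.85 + €2.28 + €1.52 = €6.65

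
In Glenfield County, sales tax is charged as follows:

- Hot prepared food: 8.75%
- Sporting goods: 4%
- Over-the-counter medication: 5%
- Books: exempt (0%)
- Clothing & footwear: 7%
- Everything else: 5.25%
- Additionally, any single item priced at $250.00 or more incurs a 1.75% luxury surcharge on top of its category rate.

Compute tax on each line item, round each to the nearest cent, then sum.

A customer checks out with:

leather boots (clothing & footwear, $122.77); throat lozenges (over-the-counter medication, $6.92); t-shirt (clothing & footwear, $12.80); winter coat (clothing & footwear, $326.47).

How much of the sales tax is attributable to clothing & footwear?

Leather boots $122.77: clothing & footwear → 7% → $8.59
T-shirt $12.80: clothing & footwear → 7% → $0.90
Winter coat $326.47: clothing & footwear → 7% + 1.75% surcharge = 8.75% → $28.57
Tax on clothing & footwear = $8.59 + $0.90 + $28.57 = $38.06

$38.06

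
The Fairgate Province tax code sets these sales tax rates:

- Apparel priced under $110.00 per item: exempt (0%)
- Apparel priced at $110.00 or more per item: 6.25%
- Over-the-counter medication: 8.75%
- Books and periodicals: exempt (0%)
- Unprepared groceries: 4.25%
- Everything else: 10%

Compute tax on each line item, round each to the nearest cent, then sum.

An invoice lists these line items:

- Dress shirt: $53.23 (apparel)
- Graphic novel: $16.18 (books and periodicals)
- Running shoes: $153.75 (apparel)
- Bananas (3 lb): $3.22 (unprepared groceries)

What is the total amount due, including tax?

$236.13

Dress shirt $53.23: apparel, under $110.00 → 0% → $0.00
Graphic novel $16.18: books and periodicals → 0% → $0.00
Running shoes $153.75: apparel, $110.00 or more → 6.25% → $9.61
Bananas (3 lb) $3.22: unprepared groceries → 4.25% → $0.14
Subtotal = $226.38; tax = $9.75; total due = $236.13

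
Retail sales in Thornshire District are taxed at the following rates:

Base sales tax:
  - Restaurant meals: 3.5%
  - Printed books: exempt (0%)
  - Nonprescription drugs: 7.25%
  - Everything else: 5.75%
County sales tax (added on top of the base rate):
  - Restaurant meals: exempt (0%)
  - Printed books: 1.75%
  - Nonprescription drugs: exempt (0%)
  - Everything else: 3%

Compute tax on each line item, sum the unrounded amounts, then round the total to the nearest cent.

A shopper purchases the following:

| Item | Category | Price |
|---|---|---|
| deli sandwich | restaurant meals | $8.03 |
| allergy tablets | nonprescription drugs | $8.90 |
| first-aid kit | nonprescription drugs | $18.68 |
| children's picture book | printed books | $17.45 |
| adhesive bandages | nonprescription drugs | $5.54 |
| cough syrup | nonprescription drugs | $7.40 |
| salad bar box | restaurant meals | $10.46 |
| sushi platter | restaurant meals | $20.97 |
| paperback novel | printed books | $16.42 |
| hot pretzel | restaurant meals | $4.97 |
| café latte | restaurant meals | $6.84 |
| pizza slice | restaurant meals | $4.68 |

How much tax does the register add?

$5.49

Deli sandwich $8.03: restaurant meals → 3.5% + 0% county = 3.5% → $0.28105
Allergy tablets $8.90: nonprescription drugs → 7.25% + 0% county = 7.25% → $0.64525
First-aid kit $18.68: nonprescription drugs → 7.25% + 0% county = 7.25% → $1.3543
Children's picture book $17.45: printed books → 0% + 1.75% county = 1.75% → $0.305375
Adhesive bandages $5.54: nonprescription drugs → 7.25% + 0% county = 7.25% → $0.40165
Cough syrup $7.40: nonprescription drugs → 7.25% + 0% county = 7.25% → $0.5365
Salad bar box $10.46: restaurant meals → 3.5% + 0% county = 3.5% → $0.3661
Sushi platter $20.97: restaurant meals → 3.5% + 0% county = 3.5% → $0.73395
Paperback novel $16.42: printed books → 0% + 1.75% county = 1.75% → $0.28735
Hot pretzel $4.97: restaurant meals → 3.5% + 0% county = 3.5% → $0.17395
Café latte $6.84: restaurant meals → 3.5% + 0% county = 3.5% → $0.2394
Pizza slice $4.68: restaurant meals → 3.5% + 0% county = 3.5% → $0.1638
Unrounded tax sum = $5.488675 → $5.49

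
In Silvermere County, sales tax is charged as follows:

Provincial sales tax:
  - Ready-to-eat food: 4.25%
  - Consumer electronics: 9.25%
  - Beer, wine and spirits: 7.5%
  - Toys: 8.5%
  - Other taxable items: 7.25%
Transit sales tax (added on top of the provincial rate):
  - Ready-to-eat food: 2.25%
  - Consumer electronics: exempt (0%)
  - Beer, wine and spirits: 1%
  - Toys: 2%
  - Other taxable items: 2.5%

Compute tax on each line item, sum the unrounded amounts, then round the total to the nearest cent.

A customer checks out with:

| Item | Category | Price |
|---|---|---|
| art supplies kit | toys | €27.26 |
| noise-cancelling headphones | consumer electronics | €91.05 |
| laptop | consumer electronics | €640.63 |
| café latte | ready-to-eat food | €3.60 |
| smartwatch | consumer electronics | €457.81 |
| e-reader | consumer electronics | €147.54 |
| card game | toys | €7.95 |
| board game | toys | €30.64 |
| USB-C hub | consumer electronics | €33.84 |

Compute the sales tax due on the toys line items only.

Art supplies kit €27.26: toys → 8.5% + 2% transit = 10.5% → €2.8623
Card game €7.95: toys → 8.5% + 2% transit = 10.5% → €0.83475
Board game €30.64: toys → 8.5% + 2% transit = 10.5% → €3.2172
Tax on toys: unrounded sum = €6.91425 → €6.91

€6.91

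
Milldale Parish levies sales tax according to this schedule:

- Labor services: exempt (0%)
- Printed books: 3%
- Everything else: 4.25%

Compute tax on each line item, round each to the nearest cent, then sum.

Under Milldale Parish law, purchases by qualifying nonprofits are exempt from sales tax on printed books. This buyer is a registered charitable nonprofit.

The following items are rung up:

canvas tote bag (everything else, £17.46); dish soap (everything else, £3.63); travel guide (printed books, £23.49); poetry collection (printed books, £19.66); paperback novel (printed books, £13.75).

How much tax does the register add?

£0.89

Canvas tote bag £17.46: everything else → 4.25% → £0.74
Dish soap £3.63: everything else → 4.25% → £0.15
Travel guide £23.49: printed books, buyer-exempt → 0% → £0.00
Poetry collection £19.66: printed books, buyer-exempt → 0% → £0.00
Paperback novel £13.75: printed books, buyer-exempt → 0% → £0.00
Total tax = £0.74 + £0.15 = £0.89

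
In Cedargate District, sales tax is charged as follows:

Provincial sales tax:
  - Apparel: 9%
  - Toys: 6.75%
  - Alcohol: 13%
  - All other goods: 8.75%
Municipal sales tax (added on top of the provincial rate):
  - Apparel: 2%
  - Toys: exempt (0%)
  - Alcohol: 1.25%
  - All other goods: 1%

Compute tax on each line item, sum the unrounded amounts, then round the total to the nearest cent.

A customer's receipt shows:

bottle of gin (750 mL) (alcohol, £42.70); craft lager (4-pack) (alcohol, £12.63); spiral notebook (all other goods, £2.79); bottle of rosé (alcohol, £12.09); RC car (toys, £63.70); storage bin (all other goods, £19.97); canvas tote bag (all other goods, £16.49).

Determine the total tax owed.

Bottle of gin (750 mL) £42.70: alcohol → 13% + 1.25% municipal = 14.25% → £6.08475
Craft lager (4-pack) £12.63: alcohol → 13% + 1.25% municipal = 14.25% → £1.799775
Spiral notebook £2.79: all other goods → 8.75% + 1% municipal = 9.75% → £0.272025
Bottle of rosé £12.09: alcohol → 13% + 1.25% municipal = 14.25% → £1.722825
RC car £63.70: toys → 6.75% + 0% municipal = 6.75% → £4.29975
Storage bin £19.97: all other goods → 8.75% + 1% municipal = 9.75% → £1.947075
Canvas tote bag £16.49: all other goods → 8.75% + 1% municipal = 9.75% → £1.607775
Unrounded tax sum = £17.733975 → £17.73

£17.73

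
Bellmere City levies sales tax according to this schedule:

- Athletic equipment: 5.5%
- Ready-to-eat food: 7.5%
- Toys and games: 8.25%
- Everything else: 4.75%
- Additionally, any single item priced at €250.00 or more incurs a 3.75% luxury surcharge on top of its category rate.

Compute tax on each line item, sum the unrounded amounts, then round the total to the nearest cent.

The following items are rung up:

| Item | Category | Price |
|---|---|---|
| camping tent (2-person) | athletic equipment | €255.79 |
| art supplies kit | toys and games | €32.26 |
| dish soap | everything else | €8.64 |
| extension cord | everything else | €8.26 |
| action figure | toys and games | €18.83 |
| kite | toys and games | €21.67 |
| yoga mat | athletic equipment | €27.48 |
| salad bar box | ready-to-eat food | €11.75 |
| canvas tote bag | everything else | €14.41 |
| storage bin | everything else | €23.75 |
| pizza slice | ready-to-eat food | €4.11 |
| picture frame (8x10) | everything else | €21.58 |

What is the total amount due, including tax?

Camping tent (2-person) €255.79: athletic equipment → 5.5% + 3.75% surcharge = 9.25% → €23.660575
Art supplies kit €32.26: toys and games → 8.25% → €2.66145
Dish soap €8.64: everything else → 4.75% → €0.4104
Extension cord €8.26: everything else → 4.75% → €0.39235
Action figure €18.83: toys and games → 8.25% → €1.553475
Kite €21.67: toys and games → 8.25% → €1.787775
Yoga mat €27.48: athletic equipment → 5.5% → €1.5114
Salad bar box €11.75: ready-to-eat food → 7.5% → €0.88125
Canvas tote bag €14.41: everything else → 4.75% → €0.684475
Storage bin €23.75: everything else → 4.75% → €1.128125
Pizza slice €4.11: ready-to-eat food → 7.5% → €0.30825
Picture frame (8x10) €21.58: everything else → 4.75% → €1.02505
Subtotal = €448.53; unrounded tax = €36.004575 → €36.00; total due = €484.53

€484.53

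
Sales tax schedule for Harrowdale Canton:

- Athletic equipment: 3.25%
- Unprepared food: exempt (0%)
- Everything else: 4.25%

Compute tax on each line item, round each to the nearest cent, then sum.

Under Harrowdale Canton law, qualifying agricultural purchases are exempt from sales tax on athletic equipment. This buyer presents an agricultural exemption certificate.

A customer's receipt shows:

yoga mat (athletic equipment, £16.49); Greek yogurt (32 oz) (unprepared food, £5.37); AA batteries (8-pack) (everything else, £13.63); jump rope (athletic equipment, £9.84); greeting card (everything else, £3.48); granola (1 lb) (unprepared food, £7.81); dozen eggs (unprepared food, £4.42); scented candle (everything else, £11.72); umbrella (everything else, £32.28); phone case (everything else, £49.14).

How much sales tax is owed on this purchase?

£4.69

Yoga mat £16.49: athletic equipment, buyer-exempt → 0% → £0.00
Greek yogurt (32 oz) £5.37: unprepared food → 0% → £0.00
AA batteries (8-pack) £13.63: everything else → 4.25% → £0.58
Jump rope £9.84: athletic equipment, buyer-exempt → 0% → £0.00
Greeting card £3.48: everything else → 4.25% → £0.15
Granola (1 lb) £7.81: unprepared food → 0% → £0.00
Dozen eggs £4.42: unprepared food → 0% → £0.00
Scented candle £11.72: everything else → 4.25% → £0.50
Umbrella £32.28: everything else → 4.25% → £1.37
Phone case £49.14: everything else → 4.25% → £2.09
Total tax = £0.58 + £0.15 + £0.50 + £1.37 + £2.09 = £4.69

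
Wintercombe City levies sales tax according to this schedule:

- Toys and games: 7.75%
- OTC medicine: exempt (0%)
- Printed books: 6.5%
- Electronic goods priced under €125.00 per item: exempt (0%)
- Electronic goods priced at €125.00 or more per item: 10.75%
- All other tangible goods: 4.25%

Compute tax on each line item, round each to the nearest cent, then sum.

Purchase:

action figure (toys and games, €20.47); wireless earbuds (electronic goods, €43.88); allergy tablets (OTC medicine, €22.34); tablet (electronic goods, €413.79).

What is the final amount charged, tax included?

Action figure €20.47: toys and games → 7.75% → €1.59
Wireless earbuds €43.88: electronic goods, under €125.00 → 0% → €0.00
Allergy tablets €22.34: OTC medicine → 0% → €0.00
Tablet €413.79: electronic goods, €125.00 or more → 10.75% → €44.48
Subtotal = €500.48; tax = €46.07; total due = €546.55

€546.55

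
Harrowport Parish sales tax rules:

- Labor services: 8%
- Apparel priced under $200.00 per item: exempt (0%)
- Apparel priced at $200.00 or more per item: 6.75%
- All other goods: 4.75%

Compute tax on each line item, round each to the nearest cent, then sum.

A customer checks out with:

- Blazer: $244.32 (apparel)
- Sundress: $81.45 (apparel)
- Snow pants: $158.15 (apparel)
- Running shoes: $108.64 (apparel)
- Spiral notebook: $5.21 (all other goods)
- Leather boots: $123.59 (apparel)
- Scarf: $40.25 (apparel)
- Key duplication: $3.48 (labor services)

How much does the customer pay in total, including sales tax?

$782.11

Blazer $244.32: apparel, $200.00 or more → 6.75% → $16.49
Sundress $81.45: apparel, under $200.00 → 0% → $0.00
Snow pants $158.15: apparel, under $200.00 → 0% → $0.00
Running shoes $108.64: apparel, under $200.00 → 0% → $0.00
Spiral notebook $5.21: all other goods → 4.75% → $0.25
Leather boots $123.59: apparel, under $200.00 → 0% → $0.00
Scarf $40.25: apparel, under $200.00 → 0% → $0.00
Key duplication $3.48: labor services → 8% → $0.28
Subtotal = $765.09; tax = $17.02; total due = $782.11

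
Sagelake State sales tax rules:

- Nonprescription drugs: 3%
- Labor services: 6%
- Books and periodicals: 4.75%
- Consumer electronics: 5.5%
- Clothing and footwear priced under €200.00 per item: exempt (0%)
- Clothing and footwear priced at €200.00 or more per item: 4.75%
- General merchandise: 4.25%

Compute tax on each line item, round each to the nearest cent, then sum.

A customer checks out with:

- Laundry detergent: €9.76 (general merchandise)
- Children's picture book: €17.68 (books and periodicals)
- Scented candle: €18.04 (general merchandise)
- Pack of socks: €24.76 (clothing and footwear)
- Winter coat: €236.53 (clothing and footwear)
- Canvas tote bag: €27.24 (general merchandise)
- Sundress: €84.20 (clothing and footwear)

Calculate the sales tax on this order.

Laundry detergent €9.76: general merchandise → 4.25% → €0.41
Children's picture book €17.68: books and periodicals → 4.75% → €0.84
Scented candle €18.04: general merchandise → 4.25% → €0.77
Pack of socks €24.76: clothing and footwear, under €200.00 → 0% → €0.00
Winter coat €236.53: clothing and footwear, €200.00 or more → 4.75% → €11.24
Canvas tote bag €27.24: general merchandise → 4.25% → €1.16
Sundress €84.20: clothing and footwear, under €200.00 → 0% → €0.00
Total tax = €0.41 + €0.84 + €0.77 + €11.24 + €1.16 = €14.42

€14.42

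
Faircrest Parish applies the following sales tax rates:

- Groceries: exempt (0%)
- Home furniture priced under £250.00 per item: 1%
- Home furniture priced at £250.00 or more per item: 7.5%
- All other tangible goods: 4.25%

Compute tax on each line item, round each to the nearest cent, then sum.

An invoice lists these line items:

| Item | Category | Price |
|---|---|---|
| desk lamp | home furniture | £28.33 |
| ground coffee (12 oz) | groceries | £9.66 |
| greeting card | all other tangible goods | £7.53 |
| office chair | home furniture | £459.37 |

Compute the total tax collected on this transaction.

Desk lamp £28.33: home furniture, under £250.00 → 1% → £0.28
Ground coffee (12 oz) £9.66: groceries → 0% → £0.00
Greeting card £7.53: all other tangible goods → 4.25% → £0.32
Office chair £459.37: home furniture, £250.00 or more → 7.5% → £34.45
Total tax = £0.28 + £0.32 + £34.45 = £35.05

£35.05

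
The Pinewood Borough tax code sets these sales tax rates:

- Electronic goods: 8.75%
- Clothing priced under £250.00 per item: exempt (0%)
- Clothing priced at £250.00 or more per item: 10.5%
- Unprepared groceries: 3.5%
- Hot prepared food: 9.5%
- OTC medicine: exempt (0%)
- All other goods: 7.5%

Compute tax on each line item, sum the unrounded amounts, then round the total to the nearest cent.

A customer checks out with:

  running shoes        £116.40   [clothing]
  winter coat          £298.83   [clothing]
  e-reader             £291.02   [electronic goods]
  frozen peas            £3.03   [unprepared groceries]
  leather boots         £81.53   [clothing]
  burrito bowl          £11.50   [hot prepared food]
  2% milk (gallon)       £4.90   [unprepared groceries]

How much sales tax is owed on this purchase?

Running shoes £116.40: clothing, under £250.00 → 0% → £0.00
Winter coat £298.83: clothing, £250.00 or more → 10.5% → £31.37715
E-reader £291.02: electronic goods → 8.75% → £25.46425
Frozen peas £3.03: unprepared groceries → 3.5% → £0.10605
Leather boots £81.53: clothing, under £250.00 → 0% → £0.00
Burrito bowl £11.50: hot prepared food → 9.5% → £1.0925
2% milk (gallon) £4.90: unprepared groceries → 3.5% → £0.1715
Unrounded tax sum = £58.21145 → £58.21

£58.21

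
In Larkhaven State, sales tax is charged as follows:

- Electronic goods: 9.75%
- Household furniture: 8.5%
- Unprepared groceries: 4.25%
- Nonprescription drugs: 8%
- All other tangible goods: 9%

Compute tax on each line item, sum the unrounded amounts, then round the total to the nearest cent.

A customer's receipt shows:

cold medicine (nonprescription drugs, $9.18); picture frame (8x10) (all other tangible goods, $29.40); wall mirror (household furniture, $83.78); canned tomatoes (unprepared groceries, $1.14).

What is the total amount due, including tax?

$134.05

Cold medicine $9.18: nonprescription drugs → 8% → $0.7344
Picture frame (8x10) $29.40: all other tangible goods → 9% → $2.646
Wall mirror $83.78: household furniture → 8.5% → $7.1213
Canned tomatoes $1.14: unprepared groceries → 4.25% → $0.04845
Subtotal = $123.50; unrounded tax = $10.55015 → $10.55; total due = $134.05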